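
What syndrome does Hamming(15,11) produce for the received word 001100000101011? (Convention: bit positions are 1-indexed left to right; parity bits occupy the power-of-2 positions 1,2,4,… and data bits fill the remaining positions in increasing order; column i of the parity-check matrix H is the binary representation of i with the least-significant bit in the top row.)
Syndrome s = H · r^T (mod 2), r = 001100000101011:
  s[0] = (101010101010101)·(001100000101011) mod 2 = 0+0+1+0+0+0+0+0+0+0+0+0+0+0+1 mod 2 = 0
  s[1] = (011001100110011)·(001100000101011) mod 2 = 0+0+1+0+0+0+0+0+0+1+0+0+0+1+1 mod 2 = 0
  s[2] = (000111100001111)·(001100000101011) mod 2 = 0+0+0+1+0+0+0+0+0+0+0+1+0+1+1 mod 2 = 0
  s[3] = (000000011111111)·(001100000101011) mod 2 = 0+0+0+0+0+0+0+0+0+1+0+1+0+1+1 mod 2 = 0
Syndrome = 0000
s = 0: no error detected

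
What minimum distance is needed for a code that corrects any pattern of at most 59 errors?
Correcting t errors requires d_min ≥ 2t + 1 = 2·59 + 1 = 119.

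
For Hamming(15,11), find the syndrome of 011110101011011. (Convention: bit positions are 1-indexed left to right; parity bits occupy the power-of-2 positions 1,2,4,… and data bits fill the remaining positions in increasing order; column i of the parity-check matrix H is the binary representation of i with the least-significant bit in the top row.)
Syndrome s = H · r^T (mod 2), r = 011110101011011:
  s[0] = (101010101010101)·(011110101011011) mod 2 = 0+0+1+0+1+0+1+0+1+0+1+0+0+0+1 mod 2 = 0
  s[1] = (011001100110011)·(011110101011011) mod 2 = 0+1+1+0+0+0+1+0+0+0+1+0+0+1+1 mod 2 = 0
  s[2] = (000111100001111)·(011110101011011) mod 2 = 0+0+0+1+1+0+1+0+0+0+0+1+0+1+1 mod 2 = 0
  s[3] = (000000011111111)·(011110101011011) mod 2 = 0+0+0+0+0+0+0+0+1+0+1+1+0+1+1 mod 2 = 1
Syndrome = 0001
Non-zero syndrome: error at position 8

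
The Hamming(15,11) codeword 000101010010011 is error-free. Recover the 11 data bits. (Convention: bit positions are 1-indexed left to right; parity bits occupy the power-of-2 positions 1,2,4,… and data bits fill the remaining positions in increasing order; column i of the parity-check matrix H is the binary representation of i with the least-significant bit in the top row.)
Parity bits occupy power-of-2 positions; data bits are at positions {3,5,6,7,9,10,11,12,13,14,15} (1-indexed).
Extract: c[3]=0 c[5]=0 c[6]=1 c[7]=0 c[9]=0 c[10]=0 c[11]=1 c[12]=0 c[13]=0 c[14]=1 c[15]=1
Data = 00100010011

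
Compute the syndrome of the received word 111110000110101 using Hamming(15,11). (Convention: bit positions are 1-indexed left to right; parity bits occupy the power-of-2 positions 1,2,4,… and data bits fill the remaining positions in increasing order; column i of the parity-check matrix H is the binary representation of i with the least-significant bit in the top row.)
Syndrome s = H · r^T (mod 2), r = 111110000110101:
  s[0] = (101010101010101)·(111110000110101) mod 2 = 1+0+1+0+1+0+0+0+0+0+1+0+1+0+1 mod 2 = 0
  s[1] = (011001100110011)·(111110000110101) mod 2 = 0+1+1+0+0+0+0+0+0+1+1+0+0+0+1 mod 2 = 1
  s[2] = (000111100001111)·(111110000110101) mod 2 = 0+0+0+1+1+0+0+0+0+0+0+0+1+0+1 mod 2 = 0
  s[3] = (000000011111111)·(111110000110101) mod 2 = 0+0+0+0+0+0+0+0+0+1+1+0+1+0+1 mod 2 = 0
Syndrome = 0100
Non-zero syndrome: error at position 2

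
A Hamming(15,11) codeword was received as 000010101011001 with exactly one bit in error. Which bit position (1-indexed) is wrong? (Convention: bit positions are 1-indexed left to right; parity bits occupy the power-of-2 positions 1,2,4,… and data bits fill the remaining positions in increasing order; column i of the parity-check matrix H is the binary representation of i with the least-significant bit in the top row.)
Syndrome s = H · r^T (mod 2), r = 000010101011001:
  s[0] = (101010101010101)·(000010101011001) mod 2 = 0+0+0+0+1+0+1+0+1+0+1+0+0+0+1 mod 2 = 1
  s[1] = (011001100110011)·(000010101011001) mod 2 = 0+0+0+0+0+0+1+0+0+0+1+0+0+0+1 mod 2 = 1
  s[2] = (000111100001111)·(000010101011001) mod 2 = 0+0+0+0+1+0+1+0+0+0+0+1+0+0+1 mod 2 = 0
  s[3] = (000000011111111)·(000010101011001) mod 2 = 0+0+0+0+0+0+0+0+1+0+1+1+0+0+1 mod 2 = 0
Syndrome = 1100
Column i of H is the binary representation of i, so the syndrome is the binary index of the flipped bit.
Read s = 1100 with s[0] as LSB: 1·2^0 + 1·2^1 + 0·2^2 + 0·2^3 = 3.
Error is at bit position 3.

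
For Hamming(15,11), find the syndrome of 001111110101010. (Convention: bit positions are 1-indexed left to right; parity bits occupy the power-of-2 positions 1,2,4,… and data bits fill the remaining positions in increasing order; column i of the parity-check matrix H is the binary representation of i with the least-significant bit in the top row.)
Syndrome s = H · r^T (mod 2), r = 001111110101010:
  s[0] = (101010101010101)·(001111110101010) mod 2 = 0+0+1+0+1+0+1+0+0+0+0+0+0+0+0 mod 2 = 1
  s[1] = (011001100110011)·(001111110101010) mod 2 = 0+0+1+0+0+1+1+0+0+1+0+0+0+1+0 mod 2 = 1
  s[2] = (000111100001111)·(001111110101010) mod 2 = 0+0+0+1+1+1+1+0+0+0+0+1+0+1+0 mod 2 = 0
  s[3] = (000000011111111)·(001111110101010) mod 2 = 0+0+0+0+0+0+0+1+0+1+0+1+0+1+0 mod 2 = 0
Syndrome = 1100
Non-zero syndrome: error at position 3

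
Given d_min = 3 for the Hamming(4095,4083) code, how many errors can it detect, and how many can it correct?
Detection only: up to d_min − 1 = 2 errors.
Correction: up to ⌊(d_min − 1)/2⌋ = ⌊2/2⌋ = 1 errors.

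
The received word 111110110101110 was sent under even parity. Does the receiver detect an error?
Sum of received bits: 1+1+1+1+1+0+1+1+0+1+0+1+1+1+0 = 11; 11 mod 2 = 1. Result is 1 ≠ 0 → error detected.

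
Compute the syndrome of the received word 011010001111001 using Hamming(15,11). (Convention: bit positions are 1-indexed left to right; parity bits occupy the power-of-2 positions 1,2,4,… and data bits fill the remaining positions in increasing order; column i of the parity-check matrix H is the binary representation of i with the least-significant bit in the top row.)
Syndrome s = H · r^T (mod 2), r = 011010001111001:
  s[0] = (101010101010101)·(011010001111001) mod 2 = 0+0+1+0+1+0+0+0+1+0+1+0+0+0+1 mod 2 = 1
  s[1] = (011001100110011)·(011010001111001) mod 2 = 0+1+1+0+0+0+0+0+0+1+1+0+0+0+1 mod 2 = 1
  s[2] = (000111100001111)·(011010001111001) mod 2 = 0+0+0+0+1+0+0+0+0+0+0+1+0+0+1 mod 2 = 1
  s[3] = (000000011111111)·(011010001111001) mod 2 = 0+0+0+0+0+0+0+0+1+1+1+1+0+0+1 mod 2 = 1
Syndrome = 1111
Non-zero syndrome: error at position 15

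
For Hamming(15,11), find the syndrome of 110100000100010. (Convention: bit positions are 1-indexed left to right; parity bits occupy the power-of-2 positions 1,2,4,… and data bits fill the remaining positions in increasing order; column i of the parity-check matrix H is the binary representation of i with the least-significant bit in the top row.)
Syndrome s = H · r^T (mod 2), r = 110100000100010:
  s[0] = (101010101010101)·(110100000100010) mod 2 = 1+0+0+0+0+0+0+0+0+0+0+0+0+0+0 mod 2 = 1
  s[1] = (011001100110011)·(110100000100010) mod 2 = 0+1+0+0+0+0+0+0+0+1+0+0+0+1+0 mod 2 = 1
  s[2] = (000111100001111)·(110100000100010) mod 2 = 0+0+0+1+0+0+0+0+0+0+0+0+0+1+0 mod 2 = 0
  s[3] = (000000011111111)·(110100000100010) mod 2 = 0+0+0+0+0+0+0+0+0+1+0+0+0+1+0 mod 2 = 0
Syndrome = 1100
Non-zero syndrome: error at position 3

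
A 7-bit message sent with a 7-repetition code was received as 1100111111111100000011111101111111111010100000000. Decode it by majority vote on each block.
Split into 7-bit blocks and majority-vote each:
  block 1 = 1100111: 5 ones, 2 zeros → 1
  block 2 = 1111111: 7 ones, 0 zeros → 1
  block 3 = 0000001: 1 ones, 6 zeros → 0
  block 4 = 1111101: 6 ones, 1 zeros → 1
  block 5 = 1111111: 7 ones, 0 zeros → 1
  block 6 = 1101010: 4 ones, 3 zeros → 1
  block 7 = 0000000: 0 ones, 7 zeros → 0
Decoded = 1101110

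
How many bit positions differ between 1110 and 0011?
XOR = 1101, count of 1s = 3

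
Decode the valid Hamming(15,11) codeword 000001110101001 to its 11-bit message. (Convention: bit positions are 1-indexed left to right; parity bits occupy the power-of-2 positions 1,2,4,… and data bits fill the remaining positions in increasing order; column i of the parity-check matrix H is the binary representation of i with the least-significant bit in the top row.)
Parity bits occupy power-of-2 positions; data bits are at positions {3,5,6,7,9,10,11,12,13,14,15} (1-indexed).
Extract: c[3]=0 c[5]=0 c[6]=1 c[7]=1 c[9]=0 c[10]=1 c[11]=0 c[12]=1 c[13]=0 c[14]=0 c[15]=1
Data = 00110101001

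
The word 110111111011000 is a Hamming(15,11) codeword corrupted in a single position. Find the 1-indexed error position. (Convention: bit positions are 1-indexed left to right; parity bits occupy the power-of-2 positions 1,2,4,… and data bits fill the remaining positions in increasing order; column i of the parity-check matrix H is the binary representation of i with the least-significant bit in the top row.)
Syndrome s = H · r^T (mod 2), r = 110111111011000:
  s[0] = (101010101010101)·(110111111011000) mod 2 = 1+0+0+0+1+0+1+0+1+0+1+0+0+0+0 mod 2 = 1
  s[1] = (011001100110011)·(110111111011000) mod 2 = 0+1+0+0+0+1+1+0+0+0+1+0+0+0+0 mod 2 = 0
  s[2] = (000111100001111)·(110111111011000) mod 2 = 0+0+0+1+1+1+1+0+0+0+0+1+0+0+0 mod 2 = 1
  s[3] = (000000011111111)·(110111111011000) mod 2 = 0+0+0+0+0+0+0+1+1+0+1+1+0+0+0 mod 2 = 0
Syndrome = 1010
Column i of H is the binary representation of i, so the syndrome is the binary index of the flipped bit.
Read s = 1010 with s[0] as LSB: 1·2^0 + 0·2^1 + 1·2^2 + 0·2^3 = 5.
Error is at bit position 5.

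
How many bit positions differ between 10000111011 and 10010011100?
XOR = 00010100111, count of 1s = 5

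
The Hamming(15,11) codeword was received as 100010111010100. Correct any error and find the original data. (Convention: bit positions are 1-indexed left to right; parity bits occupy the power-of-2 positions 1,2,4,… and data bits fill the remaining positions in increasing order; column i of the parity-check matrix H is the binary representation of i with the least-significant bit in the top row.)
Syndrome s = H · r^T (mod 2), r = 100010111010100:
  s[0] = (101010101010101)·(100010111010100) mod 2 = 1+0+0+0+1+0+1+0+1+0+1+0+1+0+0 mod 2 = 0
  s[1] = (011001100110011)·(100010111010100) mod 2 = 0+0+0+0+0+0+1+0+0+0+1+0+0+0+0 mod 2 = 0
  s[2] = (000111100001111)·(100010111010100) mod 2 = 0+0+0+0+1+0+1+0+0+0+0+0+1+0+0 mod 2 = 1
  s[3] = (000000011111111)·(100010111010100) mod 2 = 0+0+0+0+0+0+0+1+1+0+1+0+1+0+0 mod 2 = 0
Syndrome = 0010
Column 4 of H equals this syndrome → error at bit 4 (1-indexed).
Flip bit 4: 100010111010100 → 100110111010100
Extract data bits at positions {3,5,6,7,9,10,11,12,13,14,15}: 01011010100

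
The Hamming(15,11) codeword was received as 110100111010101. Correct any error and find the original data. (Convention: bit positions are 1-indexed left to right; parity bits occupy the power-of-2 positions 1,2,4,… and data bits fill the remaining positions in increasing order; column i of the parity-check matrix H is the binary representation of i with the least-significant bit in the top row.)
Syndrome s = H · r^T (mod 2), r = 110100111010101:
  s[0] = (101010101010101)·(110100111010101) mod 2 = 1+0+0+0+0+0+1+0+1+0+1+0+1+0+1 mod 2 = 0
  s[1] = (011001100110011)·(110100111010101) mod 2 = 0+1+0+0+0+0+1+0+0+0+1+0+0+0+1 mod 2 = 0
  s[2] = (000111100001111)·(110100111010101) mod 2 = 0+0+0+1+0+0+1+0+0+0+0+0+1+0+1 mod 2 = 0
  s[3] = (000000011111111)·(110100111010101) mod 2 = 0+0+0+0+0+0+0+1+1+0+1+0+1+0+1 mod 2 = 1
Syndrome = 0001
Column 8 of H equals this syndrome → error at bit 8 (1-indexed).
Flip bit 8: 110100111010101 → 110100101010101
Extract data bits at positions {3,5,6,7,9,10,11,12,13,14,15}: 00011010101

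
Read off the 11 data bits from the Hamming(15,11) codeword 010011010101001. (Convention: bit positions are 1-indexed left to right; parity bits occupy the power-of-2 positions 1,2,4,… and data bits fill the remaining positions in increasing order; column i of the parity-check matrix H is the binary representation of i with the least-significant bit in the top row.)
Parity bits occupy power-of-2 positions; data bits are at positions {3,5,6,7,9,10,11,12,13,14,15} (1-indexed).
Extract: c[3]=0 c[5]=1 c[6]=1 c[7]=0 c[9]=0 c[10]=1 c[11]=0 c[12]=1 c[13]=0 c[14]=0 c[15]=1
Data = 01100101001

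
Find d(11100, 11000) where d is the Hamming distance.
XOR = 00100, count of 1s = 1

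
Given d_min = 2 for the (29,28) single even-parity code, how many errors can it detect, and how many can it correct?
Detection only: up to d_min − 1 = 1 errors.
Correction: up to ⌊(d_min − 1)/2⌋ = ⌊1/2⌋ = 0 errors.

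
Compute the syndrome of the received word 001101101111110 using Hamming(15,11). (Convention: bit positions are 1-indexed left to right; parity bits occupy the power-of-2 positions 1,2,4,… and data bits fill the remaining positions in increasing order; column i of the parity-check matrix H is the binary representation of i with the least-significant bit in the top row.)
Syndrome s = H · r^T (mod 2), r = 001101101111110:
  s[0] = (101010101010101)·(001101101111110) mod 2 = 0+0+1+0+0+0+1+0+1+0+1+0+1+0+0 mod 2 = 1
  s[1] = (011001100110011)·(001101101111110) mod 2 = 0+0+1+0+0+1+1+0+0+1+1+0+0+1+0 mod 2 = 0
  s[2] = (000111100001111)·(001101101111110) mod 2 = 0+0+0+1+0+1+1+0+0+0+0+1+1+1+0 mod 2 = 0
  s[3] = (000000011111111)·(001101101111110) mod 2 = 0+0+0+0+0+0+0+0+1+1+1+1+1+1+0 mod 2 = 0
Syndrome = 1000
Non-zero syndrome: error at position 1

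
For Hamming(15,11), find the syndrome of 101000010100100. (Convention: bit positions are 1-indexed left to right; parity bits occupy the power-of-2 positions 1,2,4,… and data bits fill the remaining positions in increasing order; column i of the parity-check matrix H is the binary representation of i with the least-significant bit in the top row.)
Syndrome s = H · r^T (mod 2), r = 101000010100100:
  s[0] = (101010101010101)·(101000010100100) mod 2 = 1+0+1+0+0+0+0+0+0+0+0+0+1+0+0 mod 2 = 1
  s[1] = (011001100110011)·(101000010100100) mod 2 = 0+0+1+0+0+0+0+0+0+1+0+0+0+0+0 mod 2 = 0
  s[2] = (000111100001111)·(101000010100100) mod 2 = 0+0+0+0+0+0+0+0+0+0+0+0+1+0+0 mod 2 = 1
  s[3] = (000000011111111)·(101000010100100) mod 2 = 0+0+0+0+0+0+0+1+0+1+0+0+1+0+0 mod 2 = 1
Syndrome = 1011
Non-zero syndrome: error at position 13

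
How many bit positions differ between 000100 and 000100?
XOR = 000000, count of 1s = 0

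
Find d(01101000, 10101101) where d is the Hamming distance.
XOR = 11000101, count of 1s = 4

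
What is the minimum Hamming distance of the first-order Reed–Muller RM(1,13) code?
d_min = 4096 (RM(1,13) has length 8192 and minimum distance 2^(m−1) = 4096).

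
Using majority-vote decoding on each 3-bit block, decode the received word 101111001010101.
Split into 3-bit blocks and majority-vote each:
  block 1 = 101: 2 ones, 1 zeros → 1
  block 2 = 111: 3 ones, 0 zeros → 1
  block 3 = 001: 1 ones, 2 zeros → 0
  block 4 = 010: 1 ones, 2 zeros → 0
  block 5 = 101: 2 ones, 1 zeros → 1
Decoded = 11001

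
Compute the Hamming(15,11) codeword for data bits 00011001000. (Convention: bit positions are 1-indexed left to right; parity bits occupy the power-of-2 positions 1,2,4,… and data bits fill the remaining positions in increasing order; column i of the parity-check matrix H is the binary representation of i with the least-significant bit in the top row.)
Codeword c = d · G (mod 2), d = 00011001000:
  c[0] = d·G[:,0] = (00011001000)·(11011010101) mod 2 = 0+0+0+1+1+0+0+0+0+0+0 mod 2 = 0
  c[1] = d·G[:,1] = (00011001000)·(10110110011) mod 2 = 0+0+0+1+0+0+0+0+0+0+0 mod 2 = 1
  c[2] = d·G[:,2] = (00011001000)·(10000000000) mod 2 = 0+0+0+0+0+0+0+0+0+0+0 mod 2 = 0
  c[3] = d·G[:,3] = (00011001000)·(01110001111) mod 2 = 0+0+0+1+0+0+0+1+0+0+0 mod 2 = 0
  c[4] = d·G[:,4] = (00011001000)·(01000000000) mod 2 = 0+0+0+0+0+0+0+0+0+0+0 mod 2 = 0
  c[5] = d·G[:,5] = (00011001000)·(00100000000) mod 2 = 0+0+0+0+0+0+0+0+0+0+0 mod 2 = 0
  c[6] = d·G[:,6] = (00011001000)·(00010000000) mod 2 = 0+0+0+1+0+0+0+0+0+0+0 mod 2 = 1
  c[7] = d·G[:,7] = (00011001000)·(00001111111) mod 2 = 0+0+0+0+1+0+0+1+0+0+0 mod 2 = 0
  c[8] = d·G[:,8] = (00011001000)·(00001000000) mod 2 = 0+0+0+0+1+0+0+0+0+0+0 mod 2 = 1
  c[9] = d·G[:,9] = (00011001000)·(00000100000) mod 2 = 0+0+0+0+0+0+0+0+0+0+0 mod 2 = 0
  c[10] = d·G[:,10] = (00011001000)·(00000010000) mod 2 = 0+0+0+0+0+0+0+0+0+0+0 mod 2 = 0
  c[11] = d·G[:,11] = (00011001000)·(00000001000) mod 2 = 0+0+0+0+0+0+0+1+0+0+0 mod 2 = 1
  c[12] = d·G[:,12] = (00011001000)·(00000000100) mod 2 = 0+0+0+0+0+0+0+0+0+0+0 mod 2 = 0
  c[13] = d·G[:,13] = (00011001000)·(00000000010) mod 2 = 0+0+0+0+0+0+0+0+0+0+0 mod 2 = 0
  c[14] = d·G[:,14] = (00011001000)·(00000000001) mod 2 = 0+0+0+0+0+0+0+0+0+0+0 mod 2 = 0
Codeword = 010000101001000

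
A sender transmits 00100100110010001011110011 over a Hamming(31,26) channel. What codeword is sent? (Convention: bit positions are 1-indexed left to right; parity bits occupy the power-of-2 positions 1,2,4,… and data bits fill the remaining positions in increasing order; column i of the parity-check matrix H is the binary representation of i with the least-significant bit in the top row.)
Codeword c = d · G (mod 2), d = 00100100110010001011110011:
  c[0] = d·G[:,0] = (00100100110010001011110011)·(11011010101101010101010101) mod 2 = 0+0+0+0+0+0+0+0+1+0+0+0+0+0+0+0+0+0+0+1+0+1+0+0+0+1 mod 2 = 0
  c[1] = d·G[:,1] = (00100100110010001011110011)·(10110110011011001100110011) mod 2 = 0+0+1+0+0+1+0+0+0+1+0+0+1+0+0+0+1+0+0+0+1+1+0+0+1+1 mod 2 = 1
  c[2] = d·G[:,2] = (00100100110010001011110011)·(10000000000000000000000000) mod 2 = 0+0+0+0+0+0+0+0+0+0+0+0+0+0+0+0+0+0+0+0+0+0+0+0+0+0 mod 2 = 0
  c[3] = d·G[:,3] = (00100100110010001011110011)·(01110001111000111100001111) mod 2 = 0+0+1+0+0+0+0+0+1+1+0+0+0+0+0+0+1+0+0+0+0+0+0+0+1+1 mod 2 = 0
  c[4] = d·G[:,4] = (00100100110010001011110011)·(01000000000000000000000000) mod 2 = 0+0+0+0+0+0+0+0+0+0+0+0+0+0+0+0+0+0+0+0+0+0+0+0+0+0 mod 2 = 0
  c[5] = d·G[:,5] = (00100100110010001011110011)·(00100000000000000000000000) mod 2 = 0+0+1+0+0+0+0+0+0+0+0+0+0+0+0+0+0+0+0+0+0+0+0+0+0+0 mod 2 = 1
  c[6] = d·G[:,6] = (00100100110010001011110011)·(00010000000000000000000000) mod 2 = 0+0+0+0+0+0+0+0+0+0+0+0+0+0+0+0+0+0+0+0+0+0+0+0+0+0 mod 2 = 0
  c[7] = d·G[:,7] = (00100100110010001011110011)·(00001111111000000011111111) mod 2 = 0+0+0+0+0+1+0+0+1+1+0+0+0+0+0+0+0+0+1+1+1+1+0+0+1+1 mod 2 = 1
  c[8] = d·G[:,8] = (00100100110010001011110011)·(00001000000000000000000000) mod 2 = 0+0+0+0+0+0+0+0+0+0+0+0+0+0+0+0+0+0+0+0+0+0+0+0+0+0 mod 2 = 0
  c[9] = d·G[:,9] = (00100100110010001011110011)·(00000100000000000000000000) mod 2 = 0+0+0+0+0+1+0+0+0+0+0+0+0+0+0+0+0+0+0+0+0+0+0+0+0+0 mod 2 = 1
  c[10] = d·G[:,10] = (00100100110010001011110011)·(00000010000000000000000000) mod 2 = 0+0+0+0+0+0+0+0+0+0+0+0+0+0+0+0+0+0+0+0+0+0+0+0+0+0 mod 2 = 0
  c[11] = d·G[:,11] = (00100100110010001011110011)·(00000001000000000000000000) mod 2 = 0+0+0+0+0+0+0+0+0+0+0+0+0+0+0+0+0+0+0+0+0+0+0+0+0+0 mod 2 = 0
  c[12] = d·G[:,12] = (00100100110010001011110011)·(00000000100000000000000000) mod 2 = 0+0+0+0+0+0+0+0+1+0+0+0+0+0+0+0+0+0+0+0+0+0+0+0+0+0 mod 2 = 1
  c[13] = d·G[:,13] = (00100100110010001011110011)·(00000000010000000000000000) mod 2 = 0+0+0+0+0+0+0+0+0+1+0+0+0+0+0+0+0+0+0+0+0+0+0+0+0+0 mod 2 = 1
  c[14] = d·G[:,14] = (00100100110010001011110011)·(00000000001000000000000000) mod 2 = 0+0+0+0+0+0+0+0+0+0+0+0+0+0+0+0+0+0+0+0+0+0+0+0+0+0 mod 2 = 0
  c[15] = d·G[:,15] = (00100100110010001011110011)·(00000000000111111111111111) mod 2 = 0+0+0+0+0+0+0+0+0+0+0+0+1+0+0+0+1+0+1+1+1+1+0+0+1+1 mod 2 = 0
  c[16] = d·G[:,16] = (00100100110010001011110011)·(00000000000100000000000000) mod 2 = 0+0+0+0+0+0+0+0+0+0+0+0+0+0+0+0+0+0+0+0+0+0+0+0+0+0 mod 2 = 0
  c[17] = d·G[:,17] = (00100100110010001011110011)·(00000000000010000000000000) mod 2 = 0+0+0+0+0+0+0+0+0+0+0+0+1+0+0+0+0+0+0+0+0+0+0+0+0+0 mod 2 = 1
  c[18] = d·G[:,18] = (00100100110010001011110011)·(00000000000001000000000000) mod 2 = 0+0+0+0+0+0+0+0+0+0+0+0+0+0+0+0+0+0+0+0+0+0+0+0+0+0 mod 2 = 0
  c[19] = d·G[:,19] = (00100100110010001011110011)·(00000000000000100000000000) mod 2 = 0+0+0+0+0+0+0+0+0+0+0+0+0+0+0+0+0+0+0+0+0+0+0+0+0+0 mod 2 = 0
  c[20] = d·G[:,20] = (00100100110010001011110011)·(00000000000000010000000000) mod 2 = 0+0+0+0+0+0+0+0+0+0+0+0+0+0+0+0+0+0+0+0+0+0+0+0+0+0 mod 2 = 0
  c[21] = d·G[:,21] = (00100100110010001011110011)·(00000000000000001000000000) mod 2 = 0+0+0+0+0+0+0+0+0+0+0+0+0+0+0+0+1+0+0+0+0+0+0+0+0+0 mod 2 = 1
  c[22] = d·G[:,22] = (00100100110010001011110011)·(00000000000000000100000000) mod 2 = 0+0+0+0+0+0+0+0+0+0+0+0+0+0+0+0+0+0+0+0+0+0+0+0+0+0 mod 2 = 0
  c[23] = d·G[:,23] = (00100100110010001011110011)·(00000000000000000010000000) mod 2 = 0+0+0+0+0+0+0+0+0+0+0+0+0+0+0+0+0+0+1+0+0+0+0+0+0+0 mod 2 = 1
  c[24] = d·G[:,24] = (00100100110010001011110011)·(00000000000000000001000000) mod 2 = 0+0+0+0+0+0+0+0+0+0+0+0+0+0+0+0+0+0+0+1+0+0+0+0+0+0 mod 2 = 1
  c[25] = d·G[:,25] = (00100100110010001011110011)·(00000000000000000000100000) mod 2 = 0+0+0+0+0+0+0+0+0+0+0+0+0+0+0+0+0+0+0+0+1+0+0+0+0+0 mod 2 = 1
  c[26] = d·G[:,26] = (00100100110010001011110011)·(00000000000000000000010000) mod 2 = 0+0+0+0+0+0+0+0+0+0+0+0+0+0+0+0+0+0+0+0+0+1+0+0+0+0 mod 2 = 1
  c[27] = d·G[:,27] = (00100100110010001011110011)·(00000000000000000000001000) mod 2 = 0+0+0+0+0+0+0+0+0+0+0+0+0+0+0+0+0+0+0+0+0+0+0+0+0+0 mod 2 = 0
  c[28] = d·G[:,28] = (00100100110010001011110011)·(00000000000000000000000100) mod 2 = 0+0+0+0+0+0+0+0+0+0+0+0+0+0+0+0+0+0+0+0+0+0+0+0+0+0 mod 2 = 0
  c[29] = d·G[:,29] = (00100100110010001011110011)·(00000000000000000000000010) mod 2 = 0+0+0+0+0+0+0+0+0+0+0+0+0+0+0+0+0+0+0+0+0+0+0+0+1+0 mod 2 = 1
  c[30] = d·G[:,30] = (00100100110010001011110011)·(00000000000000000000000001) mod 2 = 0+0+0+0+0+0+0+0+0+0+0+0+0+0+0+0+0+0+0+0+0+0+0+0+0+1 mod 2 = 1
Codeword = 0100010101001100010001011110011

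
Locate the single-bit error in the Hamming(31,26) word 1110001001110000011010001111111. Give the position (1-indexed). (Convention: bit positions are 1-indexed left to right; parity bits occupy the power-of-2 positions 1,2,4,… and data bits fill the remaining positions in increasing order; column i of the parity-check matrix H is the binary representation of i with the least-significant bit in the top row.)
Syndrome s = H · r^T (mod 2), r = 1110001001110000011010001111111:
  s[0] = (1010101010101010101010101010101)·(1110001001110000011010001111111) mod 2 = 1+0+1+0+0+0+1+0+0+0+1+0+0+0+0+0+0+0+1+0+1+0+0+0+1+0+1+0+1+0+1 mod 2 = 0
  s[1] = (0110011001100110011001100110011)·(1110001001110000011010001111111) mod 2 = 0+1+1+0+0+0+1+0+0+1+1+0+0+0+0+0+0+1+1+0+0+0+0+0+0+1+1+0+0+1+1 mod 2 = 1
  s[2] = (0001111000011110000111100001111)·(1110001001110000011010001111111) mod 2 = 0+0+0+0+0+0+1+0+0+0+0+1+0+0+0+0+0+0+0+0+1+0+0+0+0+0+0+1+1+1+1 mod 2 = 1
  s[3] = (0000000111111110000000011111111)·(1110001001110000011010001111111) mod 2 = 0+0+0+0+0+0+0+0+0+1+1+1+0+0+0+0+0+0+0+0+0+0+0+0+1+1+1+1+1+1+1 mod 2 = 0
  s[4] = (0000000000000001111111111111111)·(1110001001110000011010001111111) mod 2 = 0+0+0+0+0+0+0+0+0+0+0+0+0+0+0+0+0+1+1+0+1+0+0+0+1+1+1+1+1+1+1 mod 2 = 0
Syndrome = 01100
Column i of H is the binary representation of i, so the syndrome is the binary index of the flipped bit.
Read s = 01100 with s[0] as LSB: 0·2^0 + 1·2^1 + 1·2^2 + 0·2^3 + 0·2^4 = 6.
Error is at bit position 6.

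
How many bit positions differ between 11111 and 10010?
XOR = 01101, count of 1s = 3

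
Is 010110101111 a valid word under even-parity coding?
Sum of all bits: 0+1+0+1+1+0+1+0+1+1+1+1 = 8; 8 mod 2 = 0. Result is 0 → valid parity.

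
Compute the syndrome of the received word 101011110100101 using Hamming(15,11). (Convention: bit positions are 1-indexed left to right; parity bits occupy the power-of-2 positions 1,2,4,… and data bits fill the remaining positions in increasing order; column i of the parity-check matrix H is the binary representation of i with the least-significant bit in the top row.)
Syndrome s = H · r^T (mod 2), r = 101011110100101:
  s[0] = (101010101010101)·(101011110100101) mod 2 = 1+0+1+0+1+0+1+0+0+0+0+0+1+0+1 mod 2 = 0
  s[1] = (011001100110011)·(101011110100101) mod 2 = 0+0+1+0+0+1+1+0+0+1+0+0+0+0+1 mod 2 = 1
  s[2] = (000111100001111)·(101011110100101) mod 2 = 0+0+0+0+1+1+1+0+0+0+0+0+1+0+1 mod 2 = 1
  s[3] = (000000011111111)·(101011110100101) mod 2 = 0+0+0+0+0+0+0+1+0+1+0+0+1+0+1 mod 2 = 0
Syndrome = 0110
Non-zero syndrome: error at position 6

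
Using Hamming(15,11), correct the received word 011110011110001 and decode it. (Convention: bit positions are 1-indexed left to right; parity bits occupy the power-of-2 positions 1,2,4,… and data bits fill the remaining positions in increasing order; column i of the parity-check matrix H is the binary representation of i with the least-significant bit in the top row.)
Syndrome s = H · r^T (mod 2), r = 011110011110001:
  s[0] = (101010101010101)·(011110011110001) mod 2 = 0+0+1+0+1+0+0+0+1+0+1+0+0+0+1 mod 2 = 1
  s[1] = (011001100110011)·(011110011110001) mod 2 = 0+1+1+0+0+0+0+0+0+1+1+0+0+0+1 mod 2 = 1
  s[2] = (000111100001111)·(011110011110001) mod 2 = 0+0+0+1+1+0+0+0+0+0+0+0+0+0+1 mod 2 = 1
  s[3] = (000000011111111)·(011110011110001) mod 2 = 0+0+0+0+0+0+0+1+1+1+1+0+0+0+1 mod 2 = 1
Syndrome = 1111
Column 15 of H equals this syndrome → error at bit 15 (1-indexed).
Flip bit 15: 011110011110001 → 011110011110000
Extract data bits at positions {3,5,6,7,9,10,11,12,13,14,15}: 11001110000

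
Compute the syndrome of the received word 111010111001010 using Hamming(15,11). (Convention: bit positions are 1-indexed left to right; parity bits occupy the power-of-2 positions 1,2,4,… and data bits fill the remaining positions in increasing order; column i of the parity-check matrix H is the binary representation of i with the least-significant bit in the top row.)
Syndrome s = H · r^T (mod 2), r = 111010111001010:
  s[0] = (101010101010101)·(111010111001010) mod 2 = 1+0+1+0+1+0+1+0+1+0+0+0+0+0+0 mod 2 = 1
  s[1] = (011001100110011)·(111010111001010) mod 2 = 0+1+1+0+0+0+1+0+0+0+0+0+0+1+0 mod 2 = 0
  s[2] = (000111100001111)·(111010111001010) mod 2 = 0+0+0+0+1+0+1+0+0+0+0+1+0+1+0 mod 2 = 0
  s[3] = (000000011111111)·(111010111001010) mod 2 = 0+0+0+0+0+0+0+1+1+0+0+1+0+1+0 mod 2 = 0
Syndrome = 1000
Non-zero syndrome: error at position 1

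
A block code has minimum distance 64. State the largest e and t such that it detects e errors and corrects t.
(a) Detection requires d_min ≥ e+1, so e ≤ d_min − 1 = 63.
(b) Correction requires d_min ≥ 2t+1, so t ≤ ⌊(d_min − 1)/2⌋ = ⌊63/2⌋ = 31.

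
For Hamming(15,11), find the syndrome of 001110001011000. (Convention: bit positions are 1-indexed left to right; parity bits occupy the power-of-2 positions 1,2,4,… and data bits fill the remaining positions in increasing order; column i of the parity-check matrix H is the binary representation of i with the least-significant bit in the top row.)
Syndrome s = H · r^T (mod 2), r = 001110001011000:
  s[0] = (101010101010101)·(001110001011000) mod 2 = 0+0+1+0+1+0+0+0+1+0+1+0+0+0+0 mod 2 = 0
  s[1] = (011001100110011)·(001110001011000) mod 2 = 0+0+1+0+0+0+0+0+0+0+1+0+0+0+0 mod 2 = 0
  s[2] = (000111100001111)·(001110001011000) mod 2 = 0+0+0+1+1+0+0+0+0+0+0+1+0+0+0 mod 2 = 1
  s[3] = (000000011111111)·(001110001011000) mod 2 = 0+0+0+0+0+0+0+0+1+0+1+1+0+0+0 mod 2 = 1
Syndrome = 0011
Non-zero syndrome: error at position 12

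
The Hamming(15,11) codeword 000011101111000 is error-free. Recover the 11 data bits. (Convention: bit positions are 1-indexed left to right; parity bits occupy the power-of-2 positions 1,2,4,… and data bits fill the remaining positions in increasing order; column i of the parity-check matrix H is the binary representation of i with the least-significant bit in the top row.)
Parity bits occupy power-of-2 positions; data bits are at positions {3,5,6,7,9,10,11,12,13,14,15} (1-indexed).
Extract: c[3]=0 c[5]=1 c[6]=1 c[7]=1 c[9]=1 c[10]=1 c[11]=1 c[12]=1 c[13]=0 c[14]=0 c[15]=0
Data = 01111111000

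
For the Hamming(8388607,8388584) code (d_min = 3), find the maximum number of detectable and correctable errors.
Detection only: up to d_min − 1 = 2 errors.
Correction: up to ⌊(d_min − 1)/2⌋ = ⌊2/2⌋ = 1 errors.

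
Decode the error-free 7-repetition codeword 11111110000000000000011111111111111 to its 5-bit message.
Split into 7-bit blocks: 1111111 0000000 0000000 1111111 1111111
Data = 10011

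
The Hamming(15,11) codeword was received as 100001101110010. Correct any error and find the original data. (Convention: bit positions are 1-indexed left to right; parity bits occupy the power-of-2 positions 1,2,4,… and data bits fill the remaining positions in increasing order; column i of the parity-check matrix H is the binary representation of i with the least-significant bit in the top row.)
Syndrome s = H · r^T (mod 2), r = 100001101110010:
  s[0] = (101010101010101)·(100001101110010) mod 2 = 1+0+0+0+0+0+1+0+1+0+1+0+0+0+0 mod 2 = 0
  s[1] = (011001100110011)·(100001101110010) mod 2 = 0+0+0+0+0+1+1+0+0+1+1+0+0+1+0 mod 2 = 1
  s[2] = (000111100001111)·(100001101110010) mod 2 = 0+0+0+0+0+1+1+0+0+0+0+0+0+1+0 mod 2 = 1
  s[3] = (000000011111111)·(100001101110010) mod 2 = 0+0+0+0+0+0+0+0+1+1+1+0+0+1+0 mod 2 = 0
Syndrome = 0110
Column 6 of H equals this syndrome → error at bit 6 (1-indexed).
Flip bit 6: 100001101110010 → 100000101110010
Extract data bits at positions {3,5,6,7,9,10,11,12,13,14,15}: 00011110010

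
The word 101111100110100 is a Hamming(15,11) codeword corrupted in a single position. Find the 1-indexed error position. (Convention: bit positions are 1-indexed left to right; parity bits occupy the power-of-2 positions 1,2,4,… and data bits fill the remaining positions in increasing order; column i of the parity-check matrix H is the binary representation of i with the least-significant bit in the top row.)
Syndrome s = H · r^T (mod 2), r = 101111100110100:
  s[0] = (101010101010101)·(101111100110100) mod 2 = 1+0+1+0+1+0+1+0+0+0+1+0+1+0+0 mod 2 = 0
  s[1] = (011001100110011)·(101111100110100) mod 2 = 0+0+1+0+0+1+1+0+0+1+1+0+0+0+0 mod 2 = 1
  s[2] = (000111100001111)·(101111100110100) mod 2 = 0+0+0+1+1+1+1+0+0+0+0+0+1+0+0 mod 2 = 1
  s[3] = (000000011111111)·(101111100110100) mod 2 = 0+0+0+0+0+0+0+0+0+1+1+0+1+0+0 mod 2 = 1
Syndrome = 0111
Column i of H is the binary representation of i, so the syndrome is the binary index of the flipped bit.
Read s = 0111 with s[0] as LSB: 0·2^0 + 1·2^1 + 1·2^2 + 1·2^3 = 14.
Error is at bit position 14.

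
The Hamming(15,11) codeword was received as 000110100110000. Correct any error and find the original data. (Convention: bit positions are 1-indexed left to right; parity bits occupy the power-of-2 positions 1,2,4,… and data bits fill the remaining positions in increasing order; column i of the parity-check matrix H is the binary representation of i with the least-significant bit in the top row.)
Syndrome s = H · r^T (mod 2), r = 000110100110000:
  s[0] = (101010101010101)·(000110100110000) mod 2 = 0+0+0+0+1+0+1+0+0+0+1+0+0+0+0 mod 2 = 1
  s[1] = (011001100110011)·(000110100110000) mod 2 = 0+0+0+0+0+0+1+0+0+1+1+0+0+0+0 mod 2 = 1
  s[2] = (000111100001111)·(000110100110000) mod 2 = 0+0+0+1+1+0+1+0+0+0+0+0+0+0+0 mod 2 = 1
  s[3] = (000000011111111)·(000110100110000) mod 2 = 0+0+0+0+0+0+0+0+0+1+1+0+0+0+0 mod 2 = 0
Syndrome = 1110
Column 7 of H equals this syndrome → error at bit 7 (1-indexed).
Flip bit 7: 000110100110000 → 000110000110000
Extract data bits at positions {3,5,6,7,9,10,11,12,13,14,15}: 01000110000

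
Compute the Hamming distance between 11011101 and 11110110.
XOR = 00101011, count of 1s = 4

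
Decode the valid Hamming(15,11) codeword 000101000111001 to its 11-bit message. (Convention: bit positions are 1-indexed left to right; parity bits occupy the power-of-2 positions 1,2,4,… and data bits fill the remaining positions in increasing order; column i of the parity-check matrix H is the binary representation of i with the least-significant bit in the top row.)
Parity bits occupy power-of-2 positions; data bits are at positions {3,5,6,7,9,10,11,12,13,14,15} (1-indexed).
Extract: c[3]=0 c[5]=0 c[6]=1 c[7]=0 c[9]=0 c[10]=1 c[11]=1 c[12]=1 c[13]=0 c[14]=0 c[15]=1
Data = 00100111001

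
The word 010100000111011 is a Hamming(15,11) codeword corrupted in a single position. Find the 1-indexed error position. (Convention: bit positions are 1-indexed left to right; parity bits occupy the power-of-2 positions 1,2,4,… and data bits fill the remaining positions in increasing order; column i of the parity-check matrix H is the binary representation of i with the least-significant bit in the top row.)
Syndrome s = H · r^T (mod 2), r = 010100000111011:
  s[0] = (101010101010101)·(010100000111011) mod 2 = 0+0+0+0+0+0+0+0+0+0+1+0+0+0+1 mod 2 = 0
  s[1] = (011001100110011)·(010100000111011) mod 2 = 0+1+0+0+0+0+0+0+0+1+1+0+0+1+1 mod 2 = 1
  s[2] = (000111100001111)·(010100000111011) mod 2 = 0+0+0+1+0+0+0+0+0+0+0+1+0+1+1 mod 2 = 0
  s[3] = (000000011111111)·(010100000111011) mod 2 = 0+0+0+0+0+0+0+0+0+1+1+1+0+1+1 mod 2 = 1
Syndrome = 0101
Column i of H is the binary representation of i, so the syndrome is the binary index of the flipped bit.
Read s = 0101 with s[0] as LSB: 0·2^0 + 1·2^1 + 0·2^2 + 1·2^3 = 10.
Error is at bit position 10.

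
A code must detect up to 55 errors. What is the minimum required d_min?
Detecting e errors requires d_min ≥ e + 1 = 55 + 1 = 56.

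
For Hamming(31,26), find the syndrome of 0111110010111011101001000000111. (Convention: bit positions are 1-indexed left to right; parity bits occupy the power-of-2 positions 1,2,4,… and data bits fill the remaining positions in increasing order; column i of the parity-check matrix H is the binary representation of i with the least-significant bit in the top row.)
Syndrome s = H · r^T (mod 2), r = 0111110010111011101001000000111:
  s[0] = (1010101010101010101010101010101)·(0111110010111011101001000000111) mod 2 = 0+0+1+0+1+0+0+0+1+0+1+0+1+0+1+0+1+0+1+0+0+0+0+0+0+0+0+0+1+0+1 mod 2 = 0
  s[1] = (0110011001100110011001100110011)·(0111110010111011101001000000111) mod 2 = 0+1+1+0+0+1+0+0+0+0+1+0+0+0+1+0+0+0+1+0+0+1+0+0+0+0+0+0+0+1+1 mod 2 = 1
  s[2] = (0001111000011110000111100001111)·(0111110010111011101001000000111) mod 2 = 0+0+0+1+1+1+0+0+0+0+0+1+1+0+1+0+0+0+0+0+0+1+0+0+0+0+0+0+1+1+1 mod 2 = 0
  s[3] = (0000000111111110000000011111111)·(0111110010111011101001000000111) mod 2 = 0+0+0+0+0+0+0+0+1+0+1+1+1+0+1+0+0+0+0+0+0+0+0+0+0+0+0+0+1+1+1 mod 2 = 0
  s[4] = (0000000000000001111111111111111)·(0111110010111011101001000000111) mod 2 = 0+0+0+0+0+0+0+0+0+0+0+0+0+0+0+1+1+0+1+0+0+1+0+0+0+0+0+0+1+1+1 mod 2 = 1
Syndrome = 01001
Non-zero syndrome: error at position 18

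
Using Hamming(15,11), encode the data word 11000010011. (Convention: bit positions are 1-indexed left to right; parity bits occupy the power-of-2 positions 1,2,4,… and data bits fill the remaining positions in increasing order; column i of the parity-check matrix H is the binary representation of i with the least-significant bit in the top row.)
Codeword c = d · G (mod 2), d = 11000010011:
  c[0] = d·G[:,0] = (11000010011)·(11011010101) mod 2 = 1+1+0+0+0+0+1+0+0+0+1 mod 2 = 0
  c[1] = d·G[:,1] = (11000010011)·(10110110011) mod 2 = 1+0+0+0+0+0+1+0+0+1+1 mod 2 = 0
  c[2] = d·G[:,2] = (11000010011)·(10000000000) mod 2 = 1+0+0+0+0+0+0+0+0+0+0 mod 2 = 1
  c[3] = d·G[:,3] = (11000010011)·(01110001111) mod 2 = 0+1+0+0+0+0+0+0+0+1+1 mod 2 = 1
  c[4] = d·G[:,4] = (11000010011)·(01000000000) mod 2 = 0+1+0+0+0+0+0+0+0+0+0 mod 2 = 1
  c[5] = d·G[:,5] = (11000010011)·(00100000000) mod 2 = 0+0+0+0+0+0+0+0+0+0+0 mod 2 = 0
  c[6] = d·G[:,6] = (11000010011)·(00010000000) mod 2 = 0+0+0+0+0+0+0+0+0+0+0 mod 2 = 0
  c[7] = d·G[:,7] = (11000010011)·(00001111111) mod 2 = 0+0+0+0+0+0+1+0+0+1+1 mod 2 = 1
  c[8] = d·G[:,8] = (11000010011)·(00001000000) mod 2 = 0+0+0+0+0+0+0+0+0+0+0 mod 2 = 0
  c[9] = d·G[:,9] = (11000010011)·(00000100000) mod 2 = 0+0+0+0+0+0+0+0+0+0+0 mod 2 = 0
  c[10] = d·G[:,10] = (11000010011)·(00000010000) mod 2 = 0+0+0+0+0+0+1+0+0+0+0 mod 2 = 1
  c[11] = d·G[:,11] = (11000010011)·(00000001000) mod 2 = 0+0+0+0+0+0+0+0+0+0+0 mod 2 = 0
  c[12] = d·G[:,12] = (11000010011)·(00000000100) mod 2 = 0+0+0+0+0+0+0+0+0+0+0 mod 2 = 0
  c[13] = d·G[:,13] = (11000010011)·(00000000010) mod 2 = 0+0+0+0+0+0+0+0+0+1+0 mod 2 = 1
  c[14] = d·G[:,14] = (11000010011)·(00000000001) mod 2 = 0+0+0+0+0+0+0+0+0+0+1 mod 2 = 1
Codeword = 001110010010011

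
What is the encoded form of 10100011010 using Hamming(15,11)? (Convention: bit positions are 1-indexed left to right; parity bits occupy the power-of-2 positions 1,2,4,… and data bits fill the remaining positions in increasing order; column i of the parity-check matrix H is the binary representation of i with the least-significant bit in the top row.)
Codeword c = d · G (mod 2), d = 10100011010:
  c[0] = d·G[:,0] = (10100011010)·(11011010101) mod 2 = 1+0+0+0+0+0+1+0+0+0+0 mod 2 = 0
  c[1] = d·G[:,1] = (10100011010)·(10110110011) mod 2 = 1+0+1+0+0+0+1+0+0+1+0 mod 2 = 0
  c[2] = d·G[:,2] = (10100011010)·(10000000000) mod 2 = 1+0+0+0+0+0+0+0+0+0+0 mod 2 = 1
  c[3] = d·G[:,3] = (10100011010)·(01110001111) mod 2 = 0+0+1+0+0+0+0+1+0+1+0 mod 2 = 1
  c[4] = d·G[:,4] = (10100011010)·(01000000000) mod 2 = 0+0+0+0+0+0+0+0+0+0+0 mod 2 = 0
  c[5] = d·G[:,5] = (10100011010)·(00100000000) mod 2 = 0+0+1+0+0+0+0+0+0+0+0 mod 2 = 1
  c[6] = d·G[:,6] = (10100011010)·(00010000000) mod 2 = 0+0+0+0+0+0+0+0+0+0+0 mod 2 = 0
  c[7] = d·G[:,7] = (10100011010)·(00001111111) mod 2 = 0+0+0+0+0+0+1+1+0+1+0 mod 2 = 1
  c[8] = d·G[:,8] = (10100011010)·(00001000000) mod 2 = 0+0+0+0+0+0+0+0+0+0+0 mod 2 = 0
  c[9] = d·G[:,9] = (10100011010)·(00000100000) mod 2 = 0+0+0+0+0+0+0+0+0+0+0 mod 2 = 0
  c[10] = d·G[:,10] = (10100011010)·(00000010000) mod 2 = 0+0+0+0+0+0+1+0+0+0+0 mod 2 = 1
  c[11] = d·G[:,11] = (10100011010)·(00000001000) mod 2 = 0+0+0+0+0+0+0+1+0+0+0 mod 2 = 1
  c[12] = d·G[:,12] = (10100011010)·(00000000100) mod 2 = 0+0+0+0+0+0+0+0+0+0+0 mod 2 = 0
  c[13] = d·G[:,13] = (10100011010)·(00000000010) mod 2 = 0+0+0+0+0+0+0+0+0+1+0 mod 2 = 1
  c[14] = d·G[:,14] = (10100011010)·(00000000001) mod 2 = 0+0+0+0+0+0+0+0+0+0+0 mod 2 = 0
Codeword = 001101010011010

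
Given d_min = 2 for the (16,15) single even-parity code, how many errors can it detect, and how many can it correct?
Detection only: up to d_min − 1 = 1 errors.
Correction: up to ⌊(d_min − 1)/2⌋ = ⌊1/2⌋ = 0 errors.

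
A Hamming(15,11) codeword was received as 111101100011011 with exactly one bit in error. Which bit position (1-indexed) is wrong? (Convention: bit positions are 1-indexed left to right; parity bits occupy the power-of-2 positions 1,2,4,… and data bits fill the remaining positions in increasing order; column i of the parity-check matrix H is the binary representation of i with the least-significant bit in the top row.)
Syndrome s = H · r^T (mod 2), r = 111101100011011:
  s[0] = (101010101010101)·(111101100011011) mod 2 = 1+0+1+0+0+0+1+0+0+0+1+0+0+0+1 mod 2 = 1
  s[1] = (011001100110011)·(111101100011011) mod 2 = 0+1+1+0+0+1+1+0+0+0+1+0+0+1+1 mod 2 = 1
  s[2] = (000111100001111)·(111101100011011) mod 2 = 0+0+0+1+0+1+1+0+0+0+0+1+0+1+1 mod 2 = 0
  s[3] = (000000011111111)·(111101100011011) mod 2 = 0+0+0+0+0+0+0+0+0+0+1+1+0+1+1 mod 2 = 0
Syndrome = 1100
Column i of H is the binary representation of i, so the syndrome is the binary index of the flipped bit.
Read s = 1100 with s[0] as LSB: 1·2^0 + 1·2^1 + 0·2^2 + 0·2^3 = 3.
Error is at bit position 3.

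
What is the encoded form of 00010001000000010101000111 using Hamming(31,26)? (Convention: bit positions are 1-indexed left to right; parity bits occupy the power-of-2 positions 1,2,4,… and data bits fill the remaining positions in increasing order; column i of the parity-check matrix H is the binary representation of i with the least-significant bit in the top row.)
Codeword c = d · G (mod 2), d = 00010001000000010101000111:
  c[0] = d·G[:,0] = (00010001000000010101000111)·(11011010101101010101010101) mod 2 = 0+0+0+1+0+0+0+0+0+0+0+0+0+0+0+1+0+1+0+1+0+0+0+1+0+1 mod 2 = 0
  c[1] = d·G[:,1] = (00010001000000010101000111)·(10110110011011001100110011) mod 2 = 0+0+0+1+0+0+0+0+0+0+0+0+0+0+0+0+0+1+0+0+0+0+0+0+1+1 mod 2 = 0
  c[2] = d·G[:,2] = (00010001000000010101000111)·(10000000000000000000000000) mod 2 = 0+0+0+0+0+0+0+0+0+0+0+0+0+0+0+0+0+0+0+0+0+0+0+0+0+0 mod 2 = 0
  c[3] = d·G[:,3] = (00010001000000010101000111)·(01110001111000111100001111) mod 2 = 0+0+0+1+0+0+0+1+0+0+0+0+0+0+0+1+0+1+0+0+0+0+0+1+1+1 mod 2 = 1
  c[4] = d·G[:,4] = (00010001000000010101000111)·(01000000000000000000000000) mod 2 = 0+0+0+0+0+0+0+0+0+0+0+0+0+0+0+0+0+0+0+0+0+0+0+0+0+0 mod 2 = 0
  c[5] = d·G[:,5] = (00010001000000010101000111)·(00100000000000000000000000) mod 2 = 0+0+0+0+0+0+0+0+0+0+0+0+0+0+0+0+0+0+0+0+0+0+0+0+0+0 mod 2 = 0
  c[6] = d·G[:,6] = (00010001000000010101000111)·(00010000000000000000000000) mod 2 = 0+0+0+1+0+0+0+0+0+0+0+0+0+0+0+0+0+0+0+0+0+0+0+0+0+0 mod 2 = 1
  c[7] = d·G[:,7] = (00010001000000010101000111)·(00001111111000000011111111) mod 2 = 0+0+0+0+0+0+0+1+0+0+0+0+0+0+0+0+0+0+0+1+0+0+0+1+1+1 mod 2 = 1
  c[8] = d·G[:,8] = (00010001000000010101000111)·(00001000000000000000000000) mod 2 = 0+0+0+0+0+0+0+0+0+0+0+0+0+0+0+0+0+0+0+0+0+0+0+0+0+0 mod 2 = 0
  c[9] = d·G[:,9] = (00010001000000010101000111)·(00000100000000000000000000) mod 2 = 0+0+0+0+0+0+0+0+0+0+0+0+0+0+0+0+0+0+0+0+0+0+0+0+0+0 mod 2 = 0
  c[10] = d·G[:,10] = (00010001000000010101000111)·(00000010000000000000000000) mod 2 = 0+0+0+0+0+0+0+0+0+0+0+0+0+0+0+0+0+0+0+0+0+0+0+0+0+0 mod 2 = 0
  c[11] = d·G[:,11] = (00010001000000010101000111)·(00000001000000000000000000) mod 2 = 0+0+0+0+0+0+0+1+0+0+0+0+0+0+0+0+0+0+0+0+0+0+0+0+0+0 mod 2 = 1
  c[12] = d·G[:,12] = (00010001000000010101000111)·(00000000100000000000000000) mod 2 = 0+0+0+0+0+0+0+0+0+0+0+0+0+0+0+0+0+0+0+0+0+0+0+0+0+0 mod 2 = 0
  c[13] = d·G[:,13] = (00010001000000010101000111)·(00000000010000000000000000) mod 2 = 0+0+0+0+0+0+0+0+0+0+0+0+0+0+0+0+0+0+0+0+0+0+0+0+0+0 mod 2 = 0
  c[14] = d·G[:,14] = (00010001000000010101000111)·(00000000001000000000000000) mod 2 = 0+0+0+0+0+0+0+0+0+0+0+0+0+0+0+0+0+0+0+0+0+0+0+0+0+0 mod 2 = 0
  c[15] = d·G[:,15] = (00010001000000010101000111)·(00000000000111111111111111) mod 2 = 0+0+0+0+0+0+0+0+0+0+0+0+0+0+0+1+0+1+0+1+0+0+0+1+1+1 mod 2 = 0
  c[16] = d·G[:,16] = (00010001000000010101000111)·(00000000000100000000000000) mod 2 = 0+0+0+0+0+0+0+0+0+0+0+0+0+0+0+0+0+0+0+0+0+0+0+0+0+0 mod 2 = 0
  c[17] = d·G[:,17] = (00010001000000010101000111)·(00000000000010000000000000) mod 2 = 0+0+0+0+0+0+0+0+0+0+0+0+0+0+0+0+0+0+0+0+0+0+0+0+0+0 mod 2 = 0
  c[18] = d·G[:,18] = (00010001000000010101000111)·(00000000000001000000000000) mod 2 = 0+0+0+0+0+0+0+0+0+0+0+0+0+0+0+0+0+0+0+0+0+0+0+0+0+0 mod 2 = 0
  c[19] = d·G[:,19] = (00010001000000010101000111)·(00000000000000100000000000) mod 2 = 0+0+0+0+0+0+0+0+0+0+0+0+0+0+0+0+0+0+0+0+0+0+0+0+0+0 mod 2 = 0
  c[20] = d·G[:,20] = (00010001000000010101000111)·(00000000000000010000000000) mod 2 = 0+0+0+0+0+0+0+0+0+0+0+0+0+0+0+1+0+0+0+0+0+0+0+0+0+0 mod 2 = 1
  c[21] = d·G[:,21] = (00010001000000010101000111)·(00000000000000001000000000) mod 2 = 0+0+0+0+0+0+0+0+0+0+0+0+0+0+0+0+0+0+0+0+0+0+0+0+0+0 mod 2 = 0
  c[22] = d·G[:,22] = (00010001000000010101000111)·(00000000000000000100000000) mod 2 = 0+0+0+0+0+0+0+0+0+0+0+0+0+0+0+0+0+1+0+0+0+0+0+0+0+0 mod 2 = 1
  c[23] = d·G[:,23] = (00010001000000010101000111)·(00000000000000000010000000) mod 2 = 0+0+0+0+0+0+0+0+0+0+0+0+0+0+0+0+0+0+0+0+0+0+0+0+0+0 mod 2 = 0
  c[24] = d·G[:,24] = (00010001000000010101000111)·(00000000000000000001000000) mod 2 = 0+0+0+0+0+0+0+0+0+0+0+0+0+0+0+0+0+0+0+1+0+0+0+0+0+0 mod 2 = 1
  c[25] = d·G[:,25] = (00010001000000010101000111)·(00000000000000000000100000) mod 2 = 0+0+0+0+0+0+0+0+0+0+0+0+0+0+0+0+0+0+0+0+0+0+0+0+0+0 mod 2 = 0
  c[26] = d·G[:,26] = (00010001000000010101000111)·(00000000000000000000010000) mod 2 = 0+0+0+0+0+0+0+0+0+0+0+0+0+0+0+0+0+0+0+0+0+0+0+0+0+0 mod 2 = 0
  c[27] = d·G[:,27] = (00010001000000010101000111)·(00000000000000000000001000) mod 2 = 0+0+0+0+0+0+0+0+0+0+0+0+0+0+0+0+0+0+0+0+0+0+0+0+0+0 mod 2 = 0
  c[28] = d·G[:,28] = (00010001000000010101000111)·(00000000000000000000000100) mod 2 = 0+0+0+0+0+0+0+0+0+0+0+0+0+0+0+0+0+0+0+0+0+0+0+1+0+0 mod 2 = 1
  c[29] = d·G[:,29] = (00010001000000010101000111)·(00000000000000000000000010) mod 2 = 0+0+0+0+0+0+0+0+0+0+0+0+0+0+0+0+0+0+0+0+0+0+0+0+1+0 mod 2 = 1
  c[30] = d·G[:,30] = (00010001000000010101000111)·(00000000000000000000000001) mod 2 = 0+0+0+0+0+0+0+0+0+0+0+0+0+0+0+0+0+0+0+0+0+0+0+0+0+1 mod 2 = 1
Codeword = 0001001100010000000010101000111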